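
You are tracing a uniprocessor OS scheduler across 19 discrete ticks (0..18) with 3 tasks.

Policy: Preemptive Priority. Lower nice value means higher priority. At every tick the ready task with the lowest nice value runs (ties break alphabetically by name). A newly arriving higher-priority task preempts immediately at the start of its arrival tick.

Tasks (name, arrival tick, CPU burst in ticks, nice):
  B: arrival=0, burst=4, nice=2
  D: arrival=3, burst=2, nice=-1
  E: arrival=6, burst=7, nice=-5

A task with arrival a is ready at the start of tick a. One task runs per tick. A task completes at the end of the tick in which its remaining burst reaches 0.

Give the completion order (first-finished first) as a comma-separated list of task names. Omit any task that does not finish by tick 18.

completion order = D, B, E

t=0: ready={B} → run B
t=1: ready={B} → run B
t=2: ready={B} → run B
t=3: ready={B,D} → run D
t=4: ready={B,D} → run D
t=5: ready={B} → run B
t=6: ready={E} → run E
t=7: ready={E} → run E
t=8: ready={E} → run E
t=9: ready={E} → run E
t=10: ready={E} → run E
t=11: ready={E} → run E
t=12: ready={E} → run E
t=13: (idle)
t=14: (idle)
t=15: (idle)
t=16: (idle)
t=17: (idle)
t=18: (idle)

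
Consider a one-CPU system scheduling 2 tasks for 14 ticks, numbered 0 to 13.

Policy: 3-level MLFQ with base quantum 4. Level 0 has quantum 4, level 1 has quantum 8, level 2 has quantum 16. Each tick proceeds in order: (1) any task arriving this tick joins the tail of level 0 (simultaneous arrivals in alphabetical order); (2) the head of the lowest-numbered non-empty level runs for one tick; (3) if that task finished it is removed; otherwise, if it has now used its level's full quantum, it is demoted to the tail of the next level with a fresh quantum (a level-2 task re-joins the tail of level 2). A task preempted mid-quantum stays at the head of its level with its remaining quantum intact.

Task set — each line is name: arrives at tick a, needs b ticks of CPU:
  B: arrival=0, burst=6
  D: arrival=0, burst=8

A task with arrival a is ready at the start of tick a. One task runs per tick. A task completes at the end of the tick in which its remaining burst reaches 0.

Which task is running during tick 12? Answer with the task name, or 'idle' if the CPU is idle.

running at tick 12 = D

t=0: L0/L1/L2 = BD/-/- → run B
t=1: L0/L1/L2 = BD/-/- → run B
t=2: L0/L1/L2 = BD/-/- → run B
t=3: L0/L1/L2 = BD/-/- → run B
t=4: L0/L1/L2 = D/B/- → run D
t=5: L0/L1/L2 = D/B/- → run D
t=6: L0/L1/L2 = D/B/- → run D
t=7: L0/L1/L2 = D/B/- → run D
t=8: L0/L1/L2 = -/BD/- → run B
t=9: L0/L1/L2 = -/BD/- → run B
t=10: L0/L1/L2 = -/D/- → run D
t=11: L0/L1/L2 = -/D/- → run D
t=12: L0/L1/L2 = -/D/- → run D
t=13: L0/L1/L2 = -/D/- → run D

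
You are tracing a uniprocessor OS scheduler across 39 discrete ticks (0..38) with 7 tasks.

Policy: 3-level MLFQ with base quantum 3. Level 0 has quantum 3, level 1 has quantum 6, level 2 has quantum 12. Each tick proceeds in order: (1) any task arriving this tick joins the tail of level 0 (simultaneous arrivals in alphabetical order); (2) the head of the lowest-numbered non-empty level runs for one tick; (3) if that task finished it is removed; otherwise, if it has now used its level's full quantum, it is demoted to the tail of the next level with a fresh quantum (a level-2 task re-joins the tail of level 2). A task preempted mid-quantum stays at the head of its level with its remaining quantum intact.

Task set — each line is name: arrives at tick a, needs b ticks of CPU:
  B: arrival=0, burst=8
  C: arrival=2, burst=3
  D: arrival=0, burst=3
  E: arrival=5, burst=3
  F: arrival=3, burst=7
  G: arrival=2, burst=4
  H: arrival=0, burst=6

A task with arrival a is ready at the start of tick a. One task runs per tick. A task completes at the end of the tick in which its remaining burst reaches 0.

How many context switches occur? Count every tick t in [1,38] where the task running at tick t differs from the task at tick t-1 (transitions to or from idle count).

t=0: L0/L1/L2 = BDH/-/- → run B
t=1: L0/L1/L2 = BDH/-/- → run B
t=2: L0/L1/L2 = BDHCG/-/- → run B
t=3: L0/L1/L2 = DHCGF/B/- → run D
t=4: L0/L1/L2 = DHCGF/B/- → run D
t=5: L0/L1/L2 = DHCGFE/B/- → run D
t=6: L0/L1/L2 = HCGFE/B/- → run H
t=7: L0/L1/L2 = HCGFE/B/- → run H
t=8: L0/L1/L2 = HCGFE/B/- → run H
t=9: L0/L1/L2 = CGFE/BH/- → run C
t=10: L0/L1/L2 = CGFE/BH/- → run C
t=11: L0/L1/L2 = CGFE/BH/- → run C
t=12: L0/L1/L2 = GFE/BH/- → run G
t=13: L0/L1/L2 = GFE/BH/- → run G
t=14: L0/L1/L2 = GFE/BH/- → run G
t=15: L0/L1/L2 = FE/BHG/- → run F
t=16: L0/L1/L2 = FE/BHG/- → run F
t=17: L0/L1/L2 = FE/BHG/- → run F
t=18: L0/L1/L2 = E/BHGF/- → run E
t=19: L0/L1/L2 = E/BHGF/- → run E
t=20: L0/L1/L2 = E/BHGF/- → run E
t=21: L0/L1/L2 = -/BHGF/- → run B
t=22: L0/L1/L2 = -/BHGF/- → run B
t=23: L0/L1/L2 = -/BHGF/- → run B
t=24: L0/L1/L2 = -/BHGF/- → run B
t=25: L0/L1/L2 = -/BHGF/- → run B
t=26: L0/L1/L2 = -/HGF/- → run H
t=27: L0/L1/L2 = -/HGF/- → run H
t=28: L0/L1/L2 = -/HGF/- → run H
t=29: L0/L1/L2 = -/GF/- → run G
t=30: L0/L1/L2 = -/F/- → run F
t=31: L0/L1/L2 = -/F/- → run F
t=32: L0/L1/L2 = -/F/- → run F
t=33: L0/L1/L2 = -/F/- → run F
t=34: (idle)
t=35: (idle)
t=36: (idle)
t=37: (idle)
t=38: (idle)

context switches = 11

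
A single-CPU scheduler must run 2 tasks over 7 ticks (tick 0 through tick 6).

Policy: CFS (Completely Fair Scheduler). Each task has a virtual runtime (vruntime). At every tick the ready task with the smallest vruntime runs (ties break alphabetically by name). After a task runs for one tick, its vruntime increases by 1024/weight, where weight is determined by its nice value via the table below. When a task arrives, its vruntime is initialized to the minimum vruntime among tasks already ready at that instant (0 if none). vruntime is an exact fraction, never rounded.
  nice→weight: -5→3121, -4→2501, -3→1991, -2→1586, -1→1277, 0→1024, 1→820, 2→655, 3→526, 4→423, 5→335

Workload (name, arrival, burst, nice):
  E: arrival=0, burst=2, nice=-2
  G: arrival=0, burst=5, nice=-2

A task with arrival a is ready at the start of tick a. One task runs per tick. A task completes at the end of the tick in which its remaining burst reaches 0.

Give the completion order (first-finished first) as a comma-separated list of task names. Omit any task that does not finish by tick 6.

completion order = E, G

t=0: vr[E=0 G=0] → run E
t=1: vr[E=512/793 G=0] → run G
t=2: vr[E=512/793 G=512/793] → run E
t=3: vr[G=512/793] → run G
t=4: vr[G=1024/793] → run G
t=5: vr[G=1536/793] → run G
t=6: vr[G=2048/793] → run G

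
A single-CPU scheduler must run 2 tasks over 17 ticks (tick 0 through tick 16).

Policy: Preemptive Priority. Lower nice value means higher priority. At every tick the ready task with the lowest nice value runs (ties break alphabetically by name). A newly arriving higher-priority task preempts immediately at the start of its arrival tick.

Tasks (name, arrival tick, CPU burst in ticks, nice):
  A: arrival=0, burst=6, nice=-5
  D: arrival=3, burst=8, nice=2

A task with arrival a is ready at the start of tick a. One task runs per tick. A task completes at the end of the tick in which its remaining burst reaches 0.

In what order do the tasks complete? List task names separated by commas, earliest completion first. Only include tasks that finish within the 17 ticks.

t=0: ready={A} → run A
t=1: ready={A} → run A
t=2: ready={A} → run A
t=3: ready={A,D} → run A
t=4: ready={A,D} → run A
t=5: ready={A,D} → run A
t=6: ready={D} → run D
t=7: ready={D} → run D
t=8: ready={D} → run D
t=9: ready={D} → run D
t=10: ready={D} → run D
t=11: ready={D} → run D
t=12: ready={D} → run D
t=13: ready={D} → run D
t=14: (idle)
t=15: (idle)
t=16: (idle)

completion order = A, D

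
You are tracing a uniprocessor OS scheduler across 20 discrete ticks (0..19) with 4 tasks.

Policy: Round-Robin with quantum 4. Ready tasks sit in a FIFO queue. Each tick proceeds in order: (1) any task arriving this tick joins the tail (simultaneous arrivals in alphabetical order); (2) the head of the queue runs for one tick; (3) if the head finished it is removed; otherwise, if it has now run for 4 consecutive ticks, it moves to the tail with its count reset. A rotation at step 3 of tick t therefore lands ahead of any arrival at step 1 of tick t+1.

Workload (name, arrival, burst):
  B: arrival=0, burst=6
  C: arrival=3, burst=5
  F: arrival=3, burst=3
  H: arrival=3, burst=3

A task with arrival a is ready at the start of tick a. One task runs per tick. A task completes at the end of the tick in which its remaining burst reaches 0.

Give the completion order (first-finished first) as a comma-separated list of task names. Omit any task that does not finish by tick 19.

completion order = F, H, B, C

t=0: queue=[B] q_used=0 → run B
t=1: queue=[B] q_used=1 → run B
t=2: queue=[B] q_used=2 → run B
t=3: queue=[B,C,F,H] q_used=3 → run B
t=4: queue=[C,F,H,B] q_used=0 → run C
t=5: queue=[C,F,H,B] q_used=1 → run C
t=6: queue=[C,F,H,B] q_used=2 → run C
t=7: queue=[C,F,H,B] q_used=3 → run C
t=8: queue=[F,H,B,C] q_used=0 → run F
t=9: queue=[F,H,B,C] q_used=1 → run F
t=10: queue=[F,H,B,C] q_used=2 → run F
t=11: queue=[H,B,C] q_used=0 → run H
t=12: queue=[H,B,C] q_used=1 → run H
t=13: queue=[H,B,C] q_used=2 → run H
t=14: queue=[B,C] q_used=0 → run B
t=15: queue=[B,C] q_used=1 → run B
t=16: queue=[C] q_used=0 → run C
t=17: (idle)
t=18: (idle)
t=19: (idle)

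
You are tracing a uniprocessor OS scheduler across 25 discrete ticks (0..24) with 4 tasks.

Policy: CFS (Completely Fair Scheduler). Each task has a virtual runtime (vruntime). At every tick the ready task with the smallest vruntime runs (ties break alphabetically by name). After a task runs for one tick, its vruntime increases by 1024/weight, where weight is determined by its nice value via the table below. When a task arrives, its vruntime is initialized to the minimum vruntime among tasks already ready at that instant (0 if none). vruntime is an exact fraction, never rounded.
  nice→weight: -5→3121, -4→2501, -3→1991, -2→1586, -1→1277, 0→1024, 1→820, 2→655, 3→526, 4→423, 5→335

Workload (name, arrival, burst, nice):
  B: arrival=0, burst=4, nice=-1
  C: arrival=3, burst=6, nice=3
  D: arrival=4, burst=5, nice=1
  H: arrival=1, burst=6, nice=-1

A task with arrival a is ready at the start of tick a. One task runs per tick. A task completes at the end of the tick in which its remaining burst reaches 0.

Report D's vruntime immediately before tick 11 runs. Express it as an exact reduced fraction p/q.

vruntime(D, start of tick 11) = 1073664/261785

t=0: vr[B=0] → run B
t=1: vr[B=1024/1277 H=1024/1277] → run B
t=2: vr[B=2048/1277 H=1024/1277] → run H
t=3: vr[B=2048/1277 C=2048/1277 H=2048/1277] → run B
t=4: vr[B=3072/1277 C=2048/1277 D=2048/1277 H=2048/1277] → run C
t=5: vr[B=3072/1277 C=1192448/335851 D=2048/1277 H=2048/1277] → run D
t=6: vr[B=3072/1277 C=1192448/335851 D=746752/261785 H=2048/1277] → run H
t=7: vr[B=3072/1277 C=1192448/335851 D=746752/261785 H=3072/1277] → run B
t=8: vr[C=1192448/335851 D=746752/261785 H=3072/1277] → run H
t=9: vr[C=1192448/335851 D=746752/261785 H=4096/1277] → run D
t=10: vr[C=1192448/335851 D=1073664/261785 H=4096/1277] → run H
t=11: vr[C=1192448/335851 D=1073664/261785 H=5120/1277] → run C
t=12: vr[C=1846272/335851 D=1073664/261785 H=5120/1277] → run H
t=13: vr[C=1846272/335851 D=1073664/261785 H=6144/1277] → run D
t=14: vr[C=1846272/335851 D=1400576/261785 H=6144/1277] → run H
t=15: vr[C=1846272/335851 D=1400576/261785] → run D
t=16: vr[C=1846272/335851 D=1727488/261785] → run C
t=17: vr[C=2500096/335851 D=1727488/261785] → run D
t=18: vr[C=2500096/335851] → run C
t=19: vr[C=3153920/335851] → run C
t=20: vr[C=3807744/335851] → run C
t=21: (idle)
t=22: (idle)
t=23: (idle)
t=24: (idle)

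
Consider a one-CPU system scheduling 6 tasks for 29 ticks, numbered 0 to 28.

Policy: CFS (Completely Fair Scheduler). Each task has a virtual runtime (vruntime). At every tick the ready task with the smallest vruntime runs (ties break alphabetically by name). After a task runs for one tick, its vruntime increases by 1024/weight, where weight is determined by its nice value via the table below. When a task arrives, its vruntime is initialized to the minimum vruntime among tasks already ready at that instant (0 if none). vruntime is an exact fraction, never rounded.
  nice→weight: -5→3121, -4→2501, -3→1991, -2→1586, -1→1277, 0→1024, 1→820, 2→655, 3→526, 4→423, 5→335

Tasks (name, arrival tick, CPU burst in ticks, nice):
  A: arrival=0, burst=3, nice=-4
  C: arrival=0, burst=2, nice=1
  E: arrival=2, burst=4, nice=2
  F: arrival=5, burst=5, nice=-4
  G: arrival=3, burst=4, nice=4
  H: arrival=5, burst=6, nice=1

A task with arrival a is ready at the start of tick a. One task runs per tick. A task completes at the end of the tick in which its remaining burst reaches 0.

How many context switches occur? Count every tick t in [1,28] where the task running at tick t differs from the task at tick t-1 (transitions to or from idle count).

context switches = 23

t=0: vr[A=0 C=0] → run A
t=1: vr[A=1024/2501 C=0] → run C
t=2: vr[A=1024/2501 C=256/205 E=1024/2501] → run A
t=3: vr[A=2048/2501 C=256/205 E=1024/2501 G=1024/2501] → run E
t=4: vr[A=2048/2501 C=256/205 E=3231744/1638155 G=1024/2501] → run G
t=5: vr[A=2048/2501 C=256/205 E=3231744/1638155 F=2048/2501 G=2994176/1057923 H=2048/2501] → run A
t=6: vr[C=256/205 E=3231744/1638155 F=2048/2501 G=2994176/1057923 H=2048/2501] → run F
t=7: vr[C=256/205 E=3231744/1638155 F=3072/2501 G=2994176/1057923 H=2048/2501] → run H
t=8: vr[C=256/205 E=3231744/1638155 F=3072/2501 G=2994176/1057923 H=25856/12505] → run F
t=9: vr[C=256/205 E=3231744/1638155 F=4096/2501 G=2994176/1057923 H=25856/12505] → run C
t=10: vr[E=3231744/1638155 F=4096/2501 G=2994176/1057923 H=25856/12505] → run F
t=11: vr[E=3231744/1638155 F=5120/2501 G=2994176/1057923 H=25856/12505] → run E
t=12: vr[E=5792768/1638155 F=5120/2501 G=2994176/1057923 H=25856/12505] → run F
t=13: vr[E=5792768/1638155 F=6144/2501 G=2994176/1057923 H=25856/12505] → run H
t=14: vr[E=5792768/1638155 F=6144/2501 G=2994176/1057923 H=41472/12505] → run F
t=15: vr[E=5792768/1638155 G=2994176/1057923 H=41472/12505] → run G
t=16: vr[E=5792768/1638155 G=5555200/1057923 H=41472/12505] → run H
t=17: vr[E=5792768/1638155 G=5555200/1057923 H=57088/12505] → run E
t=18: vr[E=8353792/1638155 G=5555200/1057923 H=57088/12505] → run H
t=19: vr[E=8353792/1638155 G=5555200/1057923 H=72704/12505] → run E
t=20: vr[G=5555200/1057923 H=72704/12505] → run G
t=21: vr[G=2705408/352641 H=72704/12505] → run H
t=22: vr[G=2705408/352641 H=17664/2501] → run H
t=23: vr[G=2705408/352641] → run G
t=24: (idle)
t=25: (idle)
t=26: (idle)
t=27: (idle)
t=28: (idle)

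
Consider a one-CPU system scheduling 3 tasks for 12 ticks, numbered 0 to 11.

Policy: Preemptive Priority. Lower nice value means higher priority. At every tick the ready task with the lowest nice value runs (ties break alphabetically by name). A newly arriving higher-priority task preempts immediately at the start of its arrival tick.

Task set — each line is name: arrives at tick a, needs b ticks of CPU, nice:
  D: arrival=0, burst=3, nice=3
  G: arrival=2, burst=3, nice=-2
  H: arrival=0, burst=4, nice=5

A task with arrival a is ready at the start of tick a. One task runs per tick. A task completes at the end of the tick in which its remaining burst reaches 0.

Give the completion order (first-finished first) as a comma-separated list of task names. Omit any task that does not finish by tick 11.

completion order = G, D, H

t=0: ready={D,H} → run D
t=1: ready={D,H} → run D
t=2: ready={D,G,H} → run G
t=3: ready={D,G,H} → run G
t=4: ready={D,G,H} → run G
t=5: ready={D,H} → run D
t=6: ready={H} → run H
t=7: ready={H} → run H
t=8: ready={H} → run H
t=9: ready={H} → run H
t=10: (idle)
t=11: (idle)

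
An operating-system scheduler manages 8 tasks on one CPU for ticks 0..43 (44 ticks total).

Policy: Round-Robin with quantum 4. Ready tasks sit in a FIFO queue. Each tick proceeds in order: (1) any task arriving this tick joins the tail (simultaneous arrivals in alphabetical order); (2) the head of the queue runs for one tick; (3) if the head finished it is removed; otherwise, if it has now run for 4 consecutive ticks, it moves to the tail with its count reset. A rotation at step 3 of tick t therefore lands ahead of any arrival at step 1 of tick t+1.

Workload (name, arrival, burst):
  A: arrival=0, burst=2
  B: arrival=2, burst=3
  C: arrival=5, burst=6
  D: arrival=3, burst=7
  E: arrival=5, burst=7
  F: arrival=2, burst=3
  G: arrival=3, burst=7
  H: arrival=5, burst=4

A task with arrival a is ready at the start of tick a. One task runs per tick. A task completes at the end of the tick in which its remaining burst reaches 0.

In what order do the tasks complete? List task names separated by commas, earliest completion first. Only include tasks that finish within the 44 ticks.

t=0: queue=[A] q_used=0 → run A
t=1: queue=[A] q_used=1 → run A
t=2: queue=[B,F] q_used=0 → run B
t=3: queue=[B,F,D,G] q_used=1 → run B
t=4: queue=[B,F,D,G] q_used=2 → run B
t=5: queue=[F,D,G,C,E,H] q_used=0 → run F
t=6: queue=[F,D,G,C,E,H] q_used=1 → run F
t=7: queue=[F,D,G,C,E,H] q_used=2 → run F
t=8: queue=[D,G,C,E,H] q_used=0 → run D
t=9: queue=[D,G,C,E,H] q_used=1 → run D
t=10: queue=[D,G,C,E,H] q_used=2 → run D
t=11: queue=[D,G,C,E,H] q_used=3 → run D
t=12: queue=[G,C,E,H,D] q_used=0 → run G
t=13: queue=[G,C,E,H,D] q_used=1 → run G
t=14: queue=[G,C,E,H,D] q_used=2 → run G
t=15: queue=[G,C,E,H,D] q_used=3 → run G
t=16: queue=[C,E,H,D,G] q_used=0 → run C
t=17: queue=[C,E,H,D,G] q_used=1 → run C
t=18: queue=[C,E,H,D,G] q_used=2 → run C
t=19: queue=[C,E,H,D,G] q_used=3 → run C
t=20: queue=[E,H,D,G,C] q_used=0 → run E
t=21: queue=[E,H,D,G,C] q_used=1 → run E
t=22: queue=[E,H,D,G,C] q_used=2 → run E
t=23: queue=[E,H,D,G,C] q_used=3 → run E
t=24: queue=[H,D,G,C,E] q_used=0 → run H
t=25: queue=[H,D,G,C,E] q_used=1 → run H
t=26: queue=[H,D,G,C,E] q_used=2 → run H
t=27: queue=[H,D,G,C,E] q_used=3 → run H
t=28: queue=[D,G,C,E] q_used=0 → run D
t=29: queue=[D,G,C,E] q_used=1 → run D
t=30: queue=[D,G,C,E] q_used=2 → run D
t=31: queue=[G,C,E] q_used=0 → run G
t=32: queue=[G,C,E] q_used=1 → run G
t=33: queue=[G,C,E] q_used=2 → run G
t=34: queue=[C,E] q_used=0 → run C
t=35: queue=[C,E] q_used=1 → run C
t=36: queue=[E] q_used=0 → run E
t=37: queue=[E] q_used=1 → run E
t=38: queue=[E] q_used=2 → run E
t=39: (idle)
t=40: (idle)
t=41: (idle)
t=42: (idle)
t=43: (idle)

completion order = A, B, F, H, D, G, C, E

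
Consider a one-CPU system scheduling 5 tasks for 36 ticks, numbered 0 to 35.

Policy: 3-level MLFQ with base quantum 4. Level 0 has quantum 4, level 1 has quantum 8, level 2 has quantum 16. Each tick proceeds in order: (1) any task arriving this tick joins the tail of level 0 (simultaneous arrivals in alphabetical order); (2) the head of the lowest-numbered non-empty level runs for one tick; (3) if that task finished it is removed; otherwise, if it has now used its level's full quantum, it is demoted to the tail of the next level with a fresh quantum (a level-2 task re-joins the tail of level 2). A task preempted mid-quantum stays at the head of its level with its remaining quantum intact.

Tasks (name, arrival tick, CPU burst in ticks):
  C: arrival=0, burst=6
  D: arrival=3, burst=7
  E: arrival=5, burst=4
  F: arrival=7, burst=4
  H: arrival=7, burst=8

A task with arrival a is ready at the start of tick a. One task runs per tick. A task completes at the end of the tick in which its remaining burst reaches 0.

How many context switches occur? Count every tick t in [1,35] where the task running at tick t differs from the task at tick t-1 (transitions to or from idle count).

context switches = 8

t=0: L0/L1/L2 = C/-/- → run C
t=1: L0/L1/L2 = C/-/- → run C
t=2: L0/L1/L2 = C/-/- → run C
t=3: L0/L1/L2 = CD/-/- → run C
t=4: L0/L1/L2 = D/C/- → run D
t=5: L0/L1/L2 = DE/C/- → run D
t=6: L0/L1/L2 = DE/C/- → run D
t=7: L0/L1/L2 = DEFH/C/- → run D
t=8: L0/L1/L2 = EFH/CD/- → run E
t=9: L0/L1/L2 = EFH/CD/- → run E
t=10: L0/L1/L2 = EFH/CD/- → run E
t=11: L0/L1/L2 = EFH/CD/- → run E
t=12: L0/L1/L2 = FH/CD/- → run F
t=13: L0/L1/L2 = FH/CD/- → run F
t=14: L0/L1/L2 = FH/CD/- → run F
t=15: L0/L1/L2 = FH/CD/- → run F
t=16: L0/L1/L2 = H/CD/- → run H
t=17: L0/L1/L2 = H/CD/- → run H
t=18: L0/L1/L2 = H/CD/- → run H
t=19: L0/L1/L2 = H/CD/- → run H
t=20: L0/L1/L2 = -/CDH/- → run C
t=21: L0/L1/L2 = -/CDH/- → run C
t=22: L0/L1/L2 = -/DH/- → run D
t=23: L0/L1/L2 = -/DH/- → run D
t=24: L0/L1/L2 = -/DH/- → run D
t=25: L0/L1/L2 = -/H/- → run H
t=26: L0/L1/L2 = -/H/- → run H
t=27: L0/L1/L2 = -/H/- → run H
t=28: L0/L1/L2 = -/H/- → run H
t=29: (idle)
t=30: (idle)
t=31: (idle)
t=32: (idle)
t=33: (idle)
t=34: (idle)
t=35: (idle)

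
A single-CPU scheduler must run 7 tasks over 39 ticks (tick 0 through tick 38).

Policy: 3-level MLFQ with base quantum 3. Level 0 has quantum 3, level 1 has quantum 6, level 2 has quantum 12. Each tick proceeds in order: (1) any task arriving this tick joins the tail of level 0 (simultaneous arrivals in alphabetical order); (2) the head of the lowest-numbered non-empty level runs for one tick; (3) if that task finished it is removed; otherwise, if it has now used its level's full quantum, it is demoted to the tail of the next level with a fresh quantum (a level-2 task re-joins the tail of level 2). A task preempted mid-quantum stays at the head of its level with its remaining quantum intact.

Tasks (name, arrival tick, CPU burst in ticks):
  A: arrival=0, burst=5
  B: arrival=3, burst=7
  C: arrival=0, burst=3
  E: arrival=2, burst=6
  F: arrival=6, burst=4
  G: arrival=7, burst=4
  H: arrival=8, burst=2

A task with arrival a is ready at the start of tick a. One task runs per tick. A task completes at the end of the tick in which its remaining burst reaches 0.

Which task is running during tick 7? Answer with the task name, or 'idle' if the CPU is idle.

running at tick 7 = E

t=0: L0/L1/L2 = AC/-/- → run A
t=1: L0/L1/L2 = AC/-/- → run A
t=2: L0/L1/L2 = ACE/-/- → run A
t=3: L0/L1/L2 = CEB/A/- → run C
t=4: L0/L1/L2 = CEB/A/- → run C
t=5: L0/L1/L2 = CEB/A/- → run C
t=6: L0/L1/L2 = EBF/A/- → run E
t=7: L0/L1/L2 = EBFG/A/- → run E
t=8: L0/L1/L2 = EBFGH/A/- → run E
t=9: L0/L1/L2 = BFGH/AE/- → run B
t=10: L0/L1/L2 = BFGH/AE/- → run B
t=11: L0/L1/L2 = BFGH/AE/- → run B
t=12: L0/L1/L2 = FGH/AEB/- → run F
t=13: L0/L1/L2 = FGH/AEB/- → run F
t=14: L0/L1/L2 = FGH/AEB/- → run F
t=15: L0/L1/L2 = GH/AEBF/- → run G
t=16: L0/L1/L2 = GH/AEBF/- → run G
t=17: L0/L1/L2 = GH/AEBF/- → run G
t=18: L0/L1/L2 = H/AEBFG/- → run H
t=19: L0/L1/L2 = H/AEBFG/- → run H
t=20: L0/L1/L2 = -/AEBFG/- → run A
t=21: L0/L1/L2 = -/AEBFG/- → run A
t=22: L0/L1/L2 = -/EBFG/- → run E
t=23: L0/L1/L2 = -/EBFG/- → run E
t=24: L0/L1/L2 = -/EBFG/- → run E
t=25: L0/L1/L2 = -/BFG/- → run B
t=26: L0/L1/L2 = -/BFG/- → run B
t=27: L0/L1/L2 = -/BFG/- → run B
t=28: L0/L1/L2 = -/BFG/- → run B
t=29: L0/L1/L2 = -/FG/- → run F
t=30: L0/L1/L2 = -/G/- → run G
t=31: (idle)
t=32: (idle)
t=33: (idle)
t=34: (idle)
t=35: (idle)
t=36: (idle)
t=37: (idle)
t=38: (idle)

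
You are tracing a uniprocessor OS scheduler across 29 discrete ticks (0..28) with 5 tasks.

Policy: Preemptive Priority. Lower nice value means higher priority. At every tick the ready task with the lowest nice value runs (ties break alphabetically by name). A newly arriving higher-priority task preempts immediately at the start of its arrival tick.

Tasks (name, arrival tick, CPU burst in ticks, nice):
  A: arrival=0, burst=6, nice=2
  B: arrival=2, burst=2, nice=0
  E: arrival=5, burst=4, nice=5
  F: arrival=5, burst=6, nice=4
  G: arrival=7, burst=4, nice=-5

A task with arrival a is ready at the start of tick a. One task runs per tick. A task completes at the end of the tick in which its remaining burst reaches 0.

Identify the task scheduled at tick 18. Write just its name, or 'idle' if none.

t=0: ready={A} → run A
t=1: ready={A} → run A
t=2: ready={A,B} → run B
t=3: ready={A,B} → run B
t=4: ready={A} → run A
t=5: ready={A,E,F} → run A
t=6: ready={A,E,F} → run A
t=7: ready={A,E,F,G} → run G
t=8: ready={A,E,F,G} → run G
t=9: ready={A,E,F,G} → run G
t=10: ready={A,E,F,G} → run G
t=11: ready={A,E,F} → run A
t=12: ready={E,F} → run F
t=13: ready={E,F} → run F
t=14: ready={E,F} → run F
t=15: ready={E,F} → run F
t=16: ready={E,F} → run F
t=17: ready={E,F} → run F
t=18: ready={E} → run E
t=19: ready={E} → run E
t=20: ready={E} → run E
t=21: ready={E} → run E
t=22: (idle)
t=23: (idle)
t=24: (idle)
t=25: (idle)
t=26: (idle)
t=27: (idle)
t=28: (idle)

running at tick 18 = E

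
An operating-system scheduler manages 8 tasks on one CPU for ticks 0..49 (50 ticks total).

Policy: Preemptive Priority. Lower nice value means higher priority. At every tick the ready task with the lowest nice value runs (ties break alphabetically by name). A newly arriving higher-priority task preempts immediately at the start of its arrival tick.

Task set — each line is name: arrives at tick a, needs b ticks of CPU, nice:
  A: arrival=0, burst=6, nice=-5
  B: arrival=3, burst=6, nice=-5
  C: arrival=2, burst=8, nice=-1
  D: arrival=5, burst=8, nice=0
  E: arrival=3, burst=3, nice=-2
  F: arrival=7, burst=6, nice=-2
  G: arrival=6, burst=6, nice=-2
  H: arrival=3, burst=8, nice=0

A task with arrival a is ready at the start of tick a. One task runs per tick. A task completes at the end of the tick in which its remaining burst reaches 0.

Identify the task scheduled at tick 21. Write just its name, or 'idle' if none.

t=0: ready={A} → run A
t=1: ready={A} → run A
t=2: ready={A,C} → run A
t=3: ready={A,B,C,E,H} → run A
t=4: ready={A,B,C,E,H} → run A
t=5: ready={A,B,C,D,E,H} → run A
t=6: ready={B,C,D,E,G,H} → run B
t=7: ready={B,C,D,E,F,G,H} → run B
t=8: ready={B,C,D,E,F,G,H} → run B
t=9: ready={B,C,D,E,F,G,H} → run B
t=10: ready={B,C,D,E,F,G,H} → run B
t=11: ready={B,C,D,E,F,G,H} → run B
t=12: ready={C,D,E,F,G,H} → run E
t=13: ready={C,D,E,F,G,H} → run E
t=14: ready={C,D,E,F,G,H} → run E
t=15: ready={C,D,F,G,H} → run F
t=16: ready={C,D,F,G,H} → run F
t=17: ready={C,D,F,G,H} → run F
t=18: ready={C,D,F,G,H} → run F
t=19: ready={C,D,F,G,H} → run F
t=20: ready={C,D,F,G,H} → run F
t=21: ready={C,D,G,H} → run G
t=22: ready={C,D,G,H} → run G
t=23: ready={C,D,G,H} → run G
t=24: ready={C,D,G,H} → run G
t=25: ready={C,D,G,H} → run G
t=26: ready={C,D,G,H} → run G
t=27: ready={C,D,H} → run C
t=28: ready={C,D,H} → run C
t=29: ready={C,D,H} → run C
t=30: ready={C,D,H} → run C
t=31: ready={C,D,H} → run C
t=32: ready={C,D,H} → run C
t=33: ready={C,D,H} → run C
t=34: ready={C,D,H} → run C
t=35: ready={D,H} → run D
t=36: ready={D,H} → run D
t=37: ready={D,H} → run D
t=38: ready={D,H} → run D
t=39: ready={D,H} → run D
t=40: ready={D,H} → run D
t=41: ready={D,H} → run D
t=42: ready={D,H} → run D
t=43: ready={H} → run H
t=44: ready={H} → run H
t=45: ready={H} → run H
t=46: ready={H} → run H
t=47: ready={H} → run H
t=48: ready={H} → run H
t=49: ready={H} → run H

running at tick 21 = G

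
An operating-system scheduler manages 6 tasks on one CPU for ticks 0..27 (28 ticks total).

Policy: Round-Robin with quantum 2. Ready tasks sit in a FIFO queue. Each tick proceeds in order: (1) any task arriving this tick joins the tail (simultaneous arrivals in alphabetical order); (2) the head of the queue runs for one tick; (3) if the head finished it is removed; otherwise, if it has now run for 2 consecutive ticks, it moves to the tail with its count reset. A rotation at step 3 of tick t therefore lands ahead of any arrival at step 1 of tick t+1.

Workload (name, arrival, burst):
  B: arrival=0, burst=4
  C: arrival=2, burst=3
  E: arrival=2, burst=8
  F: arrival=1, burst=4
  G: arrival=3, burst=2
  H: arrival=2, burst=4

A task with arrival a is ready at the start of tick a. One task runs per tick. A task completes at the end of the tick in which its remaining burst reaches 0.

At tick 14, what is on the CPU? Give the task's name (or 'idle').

t=0: queue=[B] q_used=0 → run B
t=1: queue=[B,F] q_used=1 → run B
t=2: queue=[F,B,C,E,H] q_used=0 → run F
t=3: queue=[F,B,C,E,H,G] q_used=1 → run F
t=4: queue=[B,C,E,H,G,F] q_used=0 → run B
t=5: queue=[B,C,E,H,G,F] q_used=1 → run B
t=6: queue=[C,E,H,G,F] q_used=0 → run C
t=7: queue=[C,E,H,G,F] q_used=1 → run C
t=8: queue=[E,H,G,F,C] q_used=0 → run E
t=9: queue=[E,H,G,F,C] q_used=1 → run E
t=10: queue=[H,G,F,C,E] q_used=0 → run H
t=11: queue=[H,G,F,C,E] q_used=1 → run H
t=12: queue=[G,F,C,E,H] q_used=0 → run G
t=13: queue=[G,F,C,E,H] q_used=1 → run G
t=14: queue=[F,C,E,H] q_used=0 → run F
t=15: queue=[F,C,E,H] q_used=1 → run F
t=16: queue=[C,E,H] q_used=0 → run C
t=17: queue=[E,H] q_used=0 → run E
t=18: queue=[E,H] q_used=1 → run E
t=19: queue=[H,E] q_used=0 → run H
t=20: queue=[H,E] q_used=1 → run H
t=21: queue=[E] q_used=0 → run E
t=22: queue=[E] q_used=1 → run E
t=23: queue=[E] q_used=0 → run E
t=24: queue=[E] q_used=1 → run E
t=25: (idle)
t=26: (idle)
t=27: (idle)

running at tick 14 = F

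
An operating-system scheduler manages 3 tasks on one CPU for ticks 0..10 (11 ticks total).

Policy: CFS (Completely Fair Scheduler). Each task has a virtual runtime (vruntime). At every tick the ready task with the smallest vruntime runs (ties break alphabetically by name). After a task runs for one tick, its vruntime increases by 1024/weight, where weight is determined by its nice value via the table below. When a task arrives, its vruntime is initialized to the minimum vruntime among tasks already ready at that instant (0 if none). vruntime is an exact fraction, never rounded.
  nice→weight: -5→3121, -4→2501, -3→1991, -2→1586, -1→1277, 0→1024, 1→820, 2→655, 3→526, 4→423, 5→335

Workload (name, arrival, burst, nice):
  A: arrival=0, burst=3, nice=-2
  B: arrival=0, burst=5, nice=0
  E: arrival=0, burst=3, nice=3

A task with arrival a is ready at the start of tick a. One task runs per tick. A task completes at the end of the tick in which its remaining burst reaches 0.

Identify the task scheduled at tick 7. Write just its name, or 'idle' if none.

t=0: vr[A=0 B=0 E=0] → run A
t=1: vr[A=512/793 B=0 E=0] → run B
t=2: vr[A=512/793 B=1 E=0] → run E
t=3: vr[A=512/793 B=1 E=512/263] → run A
t=4: vr[A=1024/793 B=1 E=512/263] → run B
t=5: vr[A=1024/793 B=2 E=512/263] → run A
t=6: vr[B=2 E=512/263] → run E
t=7: vr[B=2 E=1024/263] → run B
t=8: vr[B=3 E=1024/263] → run B
t=9: vr[B=4 E=1024/263] → run E
t=10: vr[B=4] → run B

running at tick 7 = B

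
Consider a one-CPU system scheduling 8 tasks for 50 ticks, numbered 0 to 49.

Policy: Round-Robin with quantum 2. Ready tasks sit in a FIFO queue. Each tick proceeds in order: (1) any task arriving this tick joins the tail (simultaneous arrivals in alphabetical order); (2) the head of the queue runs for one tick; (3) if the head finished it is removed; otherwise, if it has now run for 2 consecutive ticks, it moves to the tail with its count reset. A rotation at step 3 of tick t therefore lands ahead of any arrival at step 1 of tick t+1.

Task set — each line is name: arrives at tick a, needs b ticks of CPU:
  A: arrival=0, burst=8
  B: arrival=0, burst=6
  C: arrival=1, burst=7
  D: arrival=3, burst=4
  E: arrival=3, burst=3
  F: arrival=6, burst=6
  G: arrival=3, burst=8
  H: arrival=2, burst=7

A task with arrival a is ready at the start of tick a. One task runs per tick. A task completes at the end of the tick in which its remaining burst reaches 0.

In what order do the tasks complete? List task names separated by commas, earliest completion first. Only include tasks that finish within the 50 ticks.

t=0: queue=[A,B] q_used=0 → run A
t=1: queue=[A,B,C] q_used=1 → run A
t=2: queue=[B,C,A,H] q_used=0 → run B
t=3: queue=[B,C,A,H,D,E,G] q_used=1 → run B
t=4: queue=[C,A,H,D,E,G,B] q_used=0 → run C
t=5: queue=[C,A,H,D,E,G,B] q_used=1 → run C
t=6: queue=[A,H,D,E,G,B,C,F] q_used=0 → run A
t=7: queue=[A,H,D,E,G,B,C,F] q_used=1 → run A
t=8: queue=[H,D,E,G,B,C,F,A] q_used=0 → run H
t=9: queue=[H,D,E,G,B,C,F,A] q_used=1 → run H
t=10: queue=[D,E,G,B,C,F,A,H] q_used=0 → run D
t=11: queue=[D,E,G,B,C,F,A,H] q_used=1 → run D
t=12: queue=[E,G,B,C,F,A,H,D] q_used=0 → run E
t=13: queue=[E,G,B,C,F,A,H,D] q_used=1 → run E
t=14: queue=[G,B,C,F,A,H,D,E] q_used=0 → run G
t=15: queue=[G,B,C,F,A,H,D,E] q_used=1 → run G
t=16: queue=[B,C,F,A,H,D,E,G] q_used=0 → run B
t=17: queue=[B,C,F,A,H,D,E,G] q_used=1 → run B
t=18: queue=[C,F,A,H,D,E,G,B] q_used=0 → run C
t=19: queue=[C,F,A,H,D,E,G,B] q_used=1 → run C
t=20: queue=[F,A,H,D,E,G,B,C] q_used=0 → run F
t=21: queue=[F,A,H,D,E,G,B,C] q_used=1 → run F
t=22: queue=[A,H,D,E,G,B,C,F] q_used=0 → run A
t=23: queue=[A,H,D,E,G,B,C,F] q_used=1 → run A
t=24: queue=[H,D,E,G,B,C,F,A] q_used=0 → run H
t=25: queue=[H,D,E,G,B,C,F,A] q_used=1 → run H
t=26: queue=[D,E,G,B,C,F,A,H] q_used=0 → run D
t=27: queue=[D,E,G,B,C,F,A,H] q_used=1 → run D
t=28: queue=[E,G,B,C,F,A,H] q_used=0 → run E
t=29: queue=[G,B,C,F,A,H] q_used=0 → run G
t=30: queue=[G,B,C,F,A,H] q_used=1 → run G
t=31: queue=[B,C,F,A,H,G] q_used=0 → run B
t=32: queue=[B,C,F,A,H,G] q_used=1 → run B
t=33: queue=[C,F,A,H,G] q_used=0 → run C
t=34: queue=[C,F,A,H,G] q_used=1 → run C
t=35: queue=[F,A,H,G,C] q_used=0 → run F
t=36: queue=[F,A,H,G,C] q_used=1 → run F
t=37: queue=[A,H,G,C,F] q_used=0 → run A
t=38: queue=[A,H,G,C,F] q_used=1 → run A
t=39: queue=[H,G,C,F] q_used=0 → run H
t=40: queue=[H,G,C,F] q_used=1 → run H
t=41: queue=[G,C,F,H] q_used=0 → run G
t=42: queue=[G,C,F,H] q_used=1 → run G
t=43: queue=[C,F,H,G] q_used=0 → run C
t=44: queue=[F,H,G] q_used=0 → run F
t=45: queue=[F,H,G] q_used=1 → run F
t=46: queue=[H,G] q_used=0 → run H
t=47: queue=[G] q_used=0 → run G
t=48: queue=[G] q_used=1 → run G
t=49: (idle)

completion order = D, E, B, A, C, F, H, G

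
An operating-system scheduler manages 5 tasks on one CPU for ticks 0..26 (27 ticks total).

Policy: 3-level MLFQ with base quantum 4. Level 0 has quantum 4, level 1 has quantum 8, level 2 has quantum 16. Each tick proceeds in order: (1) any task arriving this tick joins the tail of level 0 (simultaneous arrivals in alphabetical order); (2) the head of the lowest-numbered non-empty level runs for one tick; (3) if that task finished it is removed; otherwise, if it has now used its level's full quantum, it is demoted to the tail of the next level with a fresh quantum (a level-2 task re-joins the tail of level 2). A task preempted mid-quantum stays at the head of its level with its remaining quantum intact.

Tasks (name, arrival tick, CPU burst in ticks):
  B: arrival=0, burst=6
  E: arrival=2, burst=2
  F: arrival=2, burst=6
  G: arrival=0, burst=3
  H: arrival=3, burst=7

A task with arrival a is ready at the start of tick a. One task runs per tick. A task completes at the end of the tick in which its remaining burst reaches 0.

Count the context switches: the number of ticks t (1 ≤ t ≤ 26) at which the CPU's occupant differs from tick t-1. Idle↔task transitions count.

t=0: L0/L1/L2 = BG/-/- → run B
t=1: L0/L1/L2 = BG/-/- → run B
t=2: L0/L1/L2 = BGEF/-/- → run B
t=3: L0/L1/L2 = BGEFH/-/- → run B
t=4: L0/L1/L2 = GEFH/B/- → run G
t=5: L0/L1/L2 = GEFH/B/- → run G
t=6: L0/L1/L2 = GEFH/B/- → run G
t=7: L0/L1/L2 = EFH/B/- → run E
t=8: L0/L1/L2 = EFH/B/- → run E
t=9: L0/L1/L2 = FH/B/- → run F
t=10: L0/L1/L2 = FH/B/- → run F
t=11: L0/L1/L2 = FH/B/- → run F
t=12: L0/L1/L2 = FH/B/- → run F
t=13: L0/L1/L2 = H/BF/- → run H
t=14: L0/L1/L2 = H/BF/- → run H
t=15: L0/L1/L2 = H/BF/- → run H
t=16: L0/L1/L2 = H/BF/- → run H
t=17: L0/L1/L2 = -/BFH/- → run B
t=18: L0/L1/L2 = -/BFH/- → run B
t=19: L0/L1/L2 = -/FH/- → run F
t=20: L0/L1/L2 = -/FH/- → run F
t=21: L0/L1/L2 = -/H/- → run H
t=22: L0/L1/L2 = -/H/- → run H
t=23: L0/L1/L2 = -/H/- → run H
t=24: (idle)
t=25: (idle)
t=26: (idle)

context switches = 8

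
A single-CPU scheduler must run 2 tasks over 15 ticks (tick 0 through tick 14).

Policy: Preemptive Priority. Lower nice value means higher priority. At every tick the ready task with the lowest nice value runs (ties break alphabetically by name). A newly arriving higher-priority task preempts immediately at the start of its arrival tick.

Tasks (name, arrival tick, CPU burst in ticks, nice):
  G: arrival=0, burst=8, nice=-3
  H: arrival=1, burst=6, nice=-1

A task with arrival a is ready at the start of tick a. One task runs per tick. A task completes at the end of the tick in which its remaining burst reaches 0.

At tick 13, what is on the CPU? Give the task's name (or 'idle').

t=0: ready={G} → run G
t=1: ready={G,H} → run G
t=2: ready={G,H} → run G
t=3: ready={G,H} → run G
t=4: ready={G,H} → run G
t=5: ready={G,H} → run G
t=6: ready={G,H} → run G
t=7: ready={G,H} → run G
t=8: ready={H} → run H
t=9: ready={H} → run H
t=10: ready={H} → run H
t=11: ready={H} → run H
t=12: ready={H} → run H
t=13: ready={H} → run H
t=14: (idle)

running at tick 13 = H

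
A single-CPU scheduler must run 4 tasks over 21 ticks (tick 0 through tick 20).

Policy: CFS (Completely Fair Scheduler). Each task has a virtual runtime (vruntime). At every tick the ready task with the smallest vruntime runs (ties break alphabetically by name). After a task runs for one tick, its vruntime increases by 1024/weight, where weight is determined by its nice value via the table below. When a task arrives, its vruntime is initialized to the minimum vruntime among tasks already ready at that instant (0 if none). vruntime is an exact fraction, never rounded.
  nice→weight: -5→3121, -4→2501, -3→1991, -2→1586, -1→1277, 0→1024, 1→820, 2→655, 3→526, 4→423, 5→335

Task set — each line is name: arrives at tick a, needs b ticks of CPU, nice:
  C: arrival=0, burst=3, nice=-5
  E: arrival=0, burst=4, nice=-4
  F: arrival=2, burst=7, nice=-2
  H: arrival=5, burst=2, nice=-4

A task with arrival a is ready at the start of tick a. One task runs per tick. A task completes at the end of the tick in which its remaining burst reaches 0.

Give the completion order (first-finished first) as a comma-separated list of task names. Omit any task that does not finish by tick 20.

completion order = C, H, E, F

t=0: vr[C=0 E=0] → run C
t=1: vr[C=1024/3121 E=0] → run E
t=2: vr[C=1024/3121 E=1024/2501 F=1024/3121] → run C
t=3: vr[C=2048/3121 E=1024/2501 F=1024/3121] → run F
t=4: vr[C=2048/3121 E=1024/2501 F=2409984/2474953] → run E
t=5: vr[C=2048/3121 E=2048/2501 F=2409984/2474953 H=2048/3121] → run C
t=6: vr[E=2048/2501 F=2409984/2474953 H=2048/3121] → run H
t=7: vr[E=2048/2501 F=2409984/2474953 H=8317952/7805621] → run E
t=8: vr[E=3072/2501 F=2409984/2474953 H=8317952/7805621] → run F
t=9: vr[E=3072/2501 F=4007936/2474953 H=8317952/7805621] → run H
t=10: vr[E=3072/2501 F=4007936/2474953] → run E
t=11: vr[F=4007936/2474953] → run F
t=12: vr[F=5605888/2474953] → run F
t=13: vr[F=7203840/2474953] → run F
t=14: vr[F=8801792/2474953] → run F
t=15: vr[F=10399744/2474953] → run F
t=16: (idle)
t=17: (idle)
t=18: (idle)
t=19: (idle)
t=20: (idle)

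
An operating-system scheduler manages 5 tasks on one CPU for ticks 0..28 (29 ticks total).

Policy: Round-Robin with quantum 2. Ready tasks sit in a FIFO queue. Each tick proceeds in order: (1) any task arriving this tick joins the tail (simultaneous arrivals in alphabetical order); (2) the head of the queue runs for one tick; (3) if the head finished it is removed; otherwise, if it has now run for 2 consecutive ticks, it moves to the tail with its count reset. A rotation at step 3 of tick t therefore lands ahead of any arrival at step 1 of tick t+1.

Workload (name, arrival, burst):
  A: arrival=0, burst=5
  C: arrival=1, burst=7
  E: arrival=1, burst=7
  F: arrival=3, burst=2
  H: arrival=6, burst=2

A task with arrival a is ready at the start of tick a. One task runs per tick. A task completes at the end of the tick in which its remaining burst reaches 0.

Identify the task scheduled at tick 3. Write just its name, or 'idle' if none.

running at tick 3 = C

t=0: queue=[A] q_used=0 → run A
t=1: queue=[A,C,E] q_used=1 → run A
t=2: queue=[C,E,A] q_used=0 → run C
t=3: queue=[C,E,A,F] q_used=1 → run C
t=4: queue=[E,A,F,C] q_used=0 → run E
t=5: queue=[E,A,F,C] q_used=1 → run E
t=6: queue=[A,F,C,E,H] q_used=0 → run A
t=7: queue=[A,F,C,E,H] q_used=1 → run A
t=8: queue=[F,C,E,H,A] q_used=0 → run F
t=9: queue=[F,C,E,H,A] q_used=1 → run F
t=10: queue=[C,E,H,A] q_used=0 → run C
t=11: queue=[C,E,H,A] q_used=1 → run C
t=12: queue=[E,H,A,C] q_used=0 → run E
t=13: queue=[E,H,A,C] q_used=1 → run E
t=14: queue=[H,A,C,E] q_used=0 → run H
t=15: queue=[H,A,C,E] q_used=1 → run H
t=16: queue=[A,C,E] q_used=0 → run A
t=17: queue=[C,E] q_used=0 → run C
t=18: queue=[C,E] q_used=1 → run C
t=19: queue=[E,C] q_used=0 → run E
t=20: queue=[E,C] q_used=1 → run E
t=21: queue=[C,E] q_used=0 → run C
t=22: queue=[E] q_used=0 → run E
t=23: (idle)
t=24: (idle)
t=25: (idle)
t=26: (idle)
t=27: (idle)
t=28: (idle)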